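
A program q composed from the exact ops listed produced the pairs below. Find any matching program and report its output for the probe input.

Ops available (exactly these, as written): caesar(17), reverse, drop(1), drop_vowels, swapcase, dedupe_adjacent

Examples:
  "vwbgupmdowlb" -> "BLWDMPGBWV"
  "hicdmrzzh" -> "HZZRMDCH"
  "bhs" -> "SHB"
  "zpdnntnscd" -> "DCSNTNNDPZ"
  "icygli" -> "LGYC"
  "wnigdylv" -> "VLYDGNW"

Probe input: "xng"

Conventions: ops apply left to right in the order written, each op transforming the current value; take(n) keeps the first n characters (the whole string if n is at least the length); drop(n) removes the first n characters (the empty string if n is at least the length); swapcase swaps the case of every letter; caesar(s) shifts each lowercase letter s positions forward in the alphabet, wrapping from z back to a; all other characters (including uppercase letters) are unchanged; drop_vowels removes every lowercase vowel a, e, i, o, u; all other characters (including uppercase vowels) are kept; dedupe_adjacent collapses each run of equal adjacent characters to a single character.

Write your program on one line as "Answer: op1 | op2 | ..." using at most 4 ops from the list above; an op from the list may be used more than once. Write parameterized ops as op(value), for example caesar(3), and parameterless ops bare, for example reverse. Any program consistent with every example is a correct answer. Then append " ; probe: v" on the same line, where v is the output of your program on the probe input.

drop_vowels | swapcase | reverse ; probe: "GNX"

Check, running the answer program on each example:
  "vwbgupmdowlb" -> "vwbgpmdwlb" -> "VWBGPMDWLB" -> "BLWDMPGBWV"
  "hicdmrzzh" -> "hcdmrzzh" -> "HCDMRZZH" -> "HZZRMDCH"
  "bhs" -> "bhs" -> "BHS" -> "SHB"
  "zpdnntnscd" -> "zpdnntnscd" -> "ZPDNNTNSCD" -> "DCSNTNNDPZ"
  "icygli" -> "cygl" -> "CYGL" -> "LGYC"
  "wnigdylv" -> "wngdylv" -> "WNGDYLV" -> "VLYDGNW"
  probe: "xng" -> "xng" -> "XNG" -> "GNX"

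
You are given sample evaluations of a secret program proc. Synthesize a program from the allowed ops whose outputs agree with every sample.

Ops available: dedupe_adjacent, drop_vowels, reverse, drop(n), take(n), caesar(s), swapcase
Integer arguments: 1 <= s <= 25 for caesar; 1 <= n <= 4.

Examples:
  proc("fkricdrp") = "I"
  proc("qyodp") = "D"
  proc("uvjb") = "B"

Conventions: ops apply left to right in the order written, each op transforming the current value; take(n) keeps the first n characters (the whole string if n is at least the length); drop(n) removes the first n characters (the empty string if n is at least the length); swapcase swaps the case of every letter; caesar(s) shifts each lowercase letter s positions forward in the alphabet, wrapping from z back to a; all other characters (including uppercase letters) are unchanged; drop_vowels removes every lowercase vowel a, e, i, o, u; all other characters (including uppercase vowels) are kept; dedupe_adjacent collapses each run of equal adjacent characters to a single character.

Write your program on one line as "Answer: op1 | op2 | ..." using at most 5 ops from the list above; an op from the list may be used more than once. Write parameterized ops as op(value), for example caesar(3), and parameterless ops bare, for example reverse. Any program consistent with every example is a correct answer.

take(4) | reverse | swapcase | take(1)

Check, running the answer program on each example:
  "fkricdrp" -> "fkri" -> "irkf" -> "IRKF" -> "I"
  "qyodp" -> "qyod" -> "doyq" -> "DOYQ" -> "D"
  "uvjb" -> "uvjb" -> "bjvu" -> "BJVU" -> "B"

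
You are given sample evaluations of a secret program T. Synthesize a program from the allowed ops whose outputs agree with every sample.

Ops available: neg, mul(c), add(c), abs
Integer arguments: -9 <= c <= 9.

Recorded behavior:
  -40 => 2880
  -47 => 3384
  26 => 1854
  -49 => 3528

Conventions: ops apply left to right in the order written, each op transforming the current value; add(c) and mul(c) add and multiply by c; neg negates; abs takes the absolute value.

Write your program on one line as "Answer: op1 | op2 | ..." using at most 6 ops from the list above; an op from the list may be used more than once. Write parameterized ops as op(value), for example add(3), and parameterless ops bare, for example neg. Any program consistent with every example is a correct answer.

mul(-9) | mul(-8) | neg | add(9) | abs | add(-9)

Check, running the answer program on each example:
  -40 -> 360 -> -2880 -> 2880 -> 2889 -> 2889 -> 2880
  -47 -> 423 -> -3384 -> 3384 -> 3393 -> 3393 -> 3384
  26 -> -234 -> 1872 -> -1872 -> -1863 -> 1863 -> 1854
  -49 -> 441 -> -3528 -> 3528 -> 3537 -> 3537 -> 3528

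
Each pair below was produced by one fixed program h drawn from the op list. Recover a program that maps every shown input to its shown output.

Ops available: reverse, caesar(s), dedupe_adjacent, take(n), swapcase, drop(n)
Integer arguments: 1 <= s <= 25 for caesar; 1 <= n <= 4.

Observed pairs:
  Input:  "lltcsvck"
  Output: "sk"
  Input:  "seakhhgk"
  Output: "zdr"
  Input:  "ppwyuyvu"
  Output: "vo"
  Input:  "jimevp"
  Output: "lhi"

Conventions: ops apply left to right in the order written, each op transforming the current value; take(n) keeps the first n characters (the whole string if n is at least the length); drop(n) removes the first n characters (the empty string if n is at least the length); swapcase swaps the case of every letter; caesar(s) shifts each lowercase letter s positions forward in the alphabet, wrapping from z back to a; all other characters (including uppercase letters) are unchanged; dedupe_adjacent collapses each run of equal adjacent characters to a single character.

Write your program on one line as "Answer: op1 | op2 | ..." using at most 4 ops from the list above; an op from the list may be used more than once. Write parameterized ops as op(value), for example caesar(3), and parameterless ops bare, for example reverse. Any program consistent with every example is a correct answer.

take(3) | caesar(25) | reverse | dedupe_adjacent

Check, running the answer program on each example:
  "lltcsvck" -> "llt" -> "kks" -> "skk" -> "sk"
  "seakhhgk" -> "sea" -> "rdz" -> "zdr" -> "zdr"
  "ppwyuyvu" -> "ppw" -> "oov" -> "voo" -> "vo"
  "jimevp" -> "jim" -> "ihl" -> "lhi" -> "lhi"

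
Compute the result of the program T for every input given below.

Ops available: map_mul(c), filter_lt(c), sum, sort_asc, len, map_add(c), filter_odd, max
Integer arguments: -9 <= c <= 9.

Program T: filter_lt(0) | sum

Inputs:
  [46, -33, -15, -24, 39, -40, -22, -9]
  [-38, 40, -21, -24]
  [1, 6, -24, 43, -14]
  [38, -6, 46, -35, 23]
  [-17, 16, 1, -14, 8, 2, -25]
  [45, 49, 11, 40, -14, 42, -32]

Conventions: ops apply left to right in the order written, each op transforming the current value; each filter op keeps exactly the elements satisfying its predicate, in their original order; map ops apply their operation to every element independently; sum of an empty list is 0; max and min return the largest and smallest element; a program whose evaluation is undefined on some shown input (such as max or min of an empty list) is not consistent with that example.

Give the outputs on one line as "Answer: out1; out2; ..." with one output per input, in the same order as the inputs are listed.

-143; -83; -38; -41; -56; -46

Execution, op by op:
  [46, -33, -15, -24, 39, -40, -22, -9] -> [-33, -15, -24, -40, -22, -9] -> -143
  [-38, 40, -21, -24] -> [-38, -21, -24] -> -83
  [1, 6, -24, 43, -14] -> [-24, -14] -> -38
  [38, -6, 46, -35, 23] -> [-6, -35] -> -41
  [-17, 16, 1, -14, 8, 2, -25] -> [-17, -14, -25] -> -56
  [45, 49, 11, 40, -14, 42, -32] -> [-14, -32] -> -46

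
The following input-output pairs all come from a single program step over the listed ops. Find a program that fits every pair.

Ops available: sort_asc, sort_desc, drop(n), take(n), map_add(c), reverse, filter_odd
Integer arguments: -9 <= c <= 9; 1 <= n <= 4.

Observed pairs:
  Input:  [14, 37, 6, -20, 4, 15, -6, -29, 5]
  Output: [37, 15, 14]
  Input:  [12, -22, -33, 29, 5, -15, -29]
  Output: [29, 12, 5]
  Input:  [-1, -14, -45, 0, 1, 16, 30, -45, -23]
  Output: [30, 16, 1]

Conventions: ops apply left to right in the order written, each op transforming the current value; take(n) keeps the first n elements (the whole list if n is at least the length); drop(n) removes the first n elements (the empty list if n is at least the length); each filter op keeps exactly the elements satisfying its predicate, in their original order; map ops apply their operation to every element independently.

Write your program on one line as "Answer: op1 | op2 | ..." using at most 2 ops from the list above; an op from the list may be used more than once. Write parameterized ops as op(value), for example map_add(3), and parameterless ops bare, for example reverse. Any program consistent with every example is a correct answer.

sort_desc | take(3)

Check, running the answer program on each example:
  [14, 37, 6, -20, 4, 15, -6, -29, 5] -> [37, 15, 14, 6, 5, 4, -6, -20, -29] -> [37, 15, 14]
  [12, -22, -33, 29, 5, -15, -29] -> [29, 12, 5, -15, -22, -29, -33] -> [29, 12, 5]
  [-1, -14, -45, 0, 1, 16, 30, -45, -23] -> [30, 16, 1, 0, -1, -14, -23, -45, -45] -> [30, 16, 1]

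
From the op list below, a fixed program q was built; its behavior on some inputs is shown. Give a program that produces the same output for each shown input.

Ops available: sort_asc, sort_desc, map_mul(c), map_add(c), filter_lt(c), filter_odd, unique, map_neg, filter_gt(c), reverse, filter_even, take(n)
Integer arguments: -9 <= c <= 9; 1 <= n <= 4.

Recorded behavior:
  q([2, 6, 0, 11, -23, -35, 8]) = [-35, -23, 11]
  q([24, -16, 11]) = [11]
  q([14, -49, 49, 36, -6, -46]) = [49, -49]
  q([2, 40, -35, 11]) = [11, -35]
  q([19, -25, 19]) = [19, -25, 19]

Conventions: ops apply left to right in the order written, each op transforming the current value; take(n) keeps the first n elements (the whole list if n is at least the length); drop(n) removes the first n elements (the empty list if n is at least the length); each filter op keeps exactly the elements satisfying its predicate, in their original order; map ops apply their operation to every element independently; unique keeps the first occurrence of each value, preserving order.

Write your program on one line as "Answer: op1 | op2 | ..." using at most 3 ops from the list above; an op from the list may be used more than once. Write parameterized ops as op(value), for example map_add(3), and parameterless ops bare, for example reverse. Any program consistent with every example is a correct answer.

filter_odd | reverse

Check, running the answer program on each example:
  [2, 6, 0, 11, -23, -35, 8] -> [11, -23, -35] -> [-35, -23, 11]
  [24, -16, 11] -> [11] -> [11]
  [14, -49, 49, 36, -6, -46] -> [-49, 49] -> [49, -49]
  [2, 40, -35, 11] -> [-35, 11] -> [11, -35]
  [19, -25, 19] -> [19, -25, 19] -> [19, -25, 19]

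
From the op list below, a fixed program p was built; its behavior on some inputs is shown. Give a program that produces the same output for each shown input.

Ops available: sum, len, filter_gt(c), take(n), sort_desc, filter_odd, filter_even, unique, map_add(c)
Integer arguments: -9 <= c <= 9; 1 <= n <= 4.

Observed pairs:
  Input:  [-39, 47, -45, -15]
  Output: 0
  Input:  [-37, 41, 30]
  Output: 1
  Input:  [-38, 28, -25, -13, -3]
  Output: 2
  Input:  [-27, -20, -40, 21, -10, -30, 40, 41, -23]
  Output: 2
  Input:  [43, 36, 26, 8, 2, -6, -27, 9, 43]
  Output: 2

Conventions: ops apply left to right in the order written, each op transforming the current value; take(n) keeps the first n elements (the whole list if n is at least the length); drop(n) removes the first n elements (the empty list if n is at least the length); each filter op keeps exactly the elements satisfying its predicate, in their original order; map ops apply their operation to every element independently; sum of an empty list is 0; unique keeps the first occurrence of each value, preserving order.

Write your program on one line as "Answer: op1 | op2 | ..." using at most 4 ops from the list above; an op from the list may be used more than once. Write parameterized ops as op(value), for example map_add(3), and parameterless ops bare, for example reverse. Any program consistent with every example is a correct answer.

take(3) | filter_even | len

Check, running the answer program on each example:
  [-39, 47, -45, -15] -> [-39, 47, -45] -> [] -> 0
  [-37, 41, 30] -> [-37, 41, 30] -> [30] -> 1
  [-38, 28, -25, -13, -3] -> [-38, 28, -25] -> [-38, 28] -> 2
  [-27, -20, -40, 21, -10, -30, 40, 41, -23] -> [-27, -20, -40] -> [-20, -40] -> 2
  [43, 36, 26, 8, 2, -6, -27, 9, 43] -> [43, 36, 26] -> [36, 26] -> 2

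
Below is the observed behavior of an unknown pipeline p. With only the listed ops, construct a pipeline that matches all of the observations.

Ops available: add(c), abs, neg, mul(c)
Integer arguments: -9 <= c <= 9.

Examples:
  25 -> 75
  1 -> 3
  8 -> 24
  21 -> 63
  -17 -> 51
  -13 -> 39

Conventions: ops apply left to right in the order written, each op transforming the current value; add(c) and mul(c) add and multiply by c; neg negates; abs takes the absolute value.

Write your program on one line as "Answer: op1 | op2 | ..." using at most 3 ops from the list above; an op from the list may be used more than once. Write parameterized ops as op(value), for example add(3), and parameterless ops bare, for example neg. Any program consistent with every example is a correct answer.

neg | mul(3) | abs

Check, running the answer program on each example:
  25 -> -25 -> -75 -> 75
  1 -> -1 -> -3 -> 3
  8 -> -8 -> -24 -> 24
  21 -> -21 -> -63 -> 63
  -17 -> 17 -> 51 -> 51
  -13 -> 13 -> 39 -> 39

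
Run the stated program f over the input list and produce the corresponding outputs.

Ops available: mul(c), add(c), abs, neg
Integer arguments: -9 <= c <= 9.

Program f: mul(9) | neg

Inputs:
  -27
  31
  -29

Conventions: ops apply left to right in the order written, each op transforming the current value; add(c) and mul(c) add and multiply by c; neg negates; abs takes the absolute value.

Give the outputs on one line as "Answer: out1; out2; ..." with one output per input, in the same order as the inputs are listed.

243; -279; 261

Execution, op by op:
  -27 -> -243 -> 243
  31 -> 279 -> -279
  -29 -> -261 -> 261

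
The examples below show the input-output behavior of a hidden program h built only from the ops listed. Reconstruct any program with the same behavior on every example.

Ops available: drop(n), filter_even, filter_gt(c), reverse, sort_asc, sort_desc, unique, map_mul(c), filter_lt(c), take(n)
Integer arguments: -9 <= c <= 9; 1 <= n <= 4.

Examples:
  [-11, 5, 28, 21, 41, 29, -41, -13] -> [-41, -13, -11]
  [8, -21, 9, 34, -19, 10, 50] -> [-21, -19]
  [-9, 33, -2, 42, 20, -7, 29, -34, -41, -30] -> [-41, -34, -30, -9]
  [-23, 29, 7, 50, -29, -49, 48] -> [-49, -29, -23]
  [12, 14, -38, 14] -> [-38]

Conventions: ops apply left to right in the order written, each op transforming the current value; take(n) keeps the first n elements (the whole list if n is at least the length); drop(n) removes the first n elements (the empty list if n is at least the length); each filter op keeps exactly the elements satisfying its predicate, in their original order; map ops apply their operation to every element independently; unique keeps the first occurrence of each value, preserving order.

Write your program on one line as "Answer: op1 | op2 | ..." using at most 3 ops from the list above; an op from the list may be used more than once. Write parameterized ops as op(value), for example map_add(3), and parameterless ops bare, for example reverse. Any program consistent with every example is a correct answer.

filter_lt(1) | sort_asc | take(4)

Check, running the answer program on each example:
  [-11, 5, 28, 21, 41, 29, -41, -13] -> [-11, -41, -13] -> [-41, -13, -11] -> [-41, -13, -11]
  [8, -21, 9, 34, -19, 10, 50] -> [-21, -19] -> [-21, -19] -> [-21, -19]
  [-9, 33, -2, 42, 20, -7, 29, -34, -41, -30] -> [-9, -2, -7, -34, -41, -30] -> [-41, -34, -30, -9, -7, -2] -> [-41, -34, -30, -9]
  [-23, 29, 7, 50, -29, -49, 48] -> [-23, -29, -49] -> [-49, -29, -23] -> [-49, -29, -23]
  [12, 14, -38, 14] -> [-38] -> [-38] -> [-38]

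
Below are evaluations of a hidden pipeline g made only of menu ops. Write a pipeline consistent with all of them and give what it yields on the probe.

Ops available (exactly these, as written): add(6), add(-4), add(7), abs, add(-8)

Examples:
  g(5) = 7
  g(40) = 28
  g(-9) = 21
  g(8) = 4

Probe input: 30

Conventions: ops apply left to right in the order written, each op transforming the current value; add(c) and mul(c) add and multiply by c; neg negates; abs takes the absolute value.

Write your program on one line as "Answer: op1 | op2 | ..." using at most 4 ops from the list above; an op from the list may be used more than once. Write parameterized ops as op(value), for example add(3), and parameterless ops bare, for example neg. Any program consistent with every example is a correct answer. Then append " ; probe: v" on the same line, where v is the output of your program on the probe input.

add(-4) | add(-8) | abs ; probe: 18

Check, running the answer program on each example:
  5 -> 1 -> -7 -> 7
  40 -> 36 -> 28 -> 28
  -9 -> -13 -> -21 -> 21
  8 -> 4 -> -4 -> 4
  probe: 30 -> 26 -> 18 -> 18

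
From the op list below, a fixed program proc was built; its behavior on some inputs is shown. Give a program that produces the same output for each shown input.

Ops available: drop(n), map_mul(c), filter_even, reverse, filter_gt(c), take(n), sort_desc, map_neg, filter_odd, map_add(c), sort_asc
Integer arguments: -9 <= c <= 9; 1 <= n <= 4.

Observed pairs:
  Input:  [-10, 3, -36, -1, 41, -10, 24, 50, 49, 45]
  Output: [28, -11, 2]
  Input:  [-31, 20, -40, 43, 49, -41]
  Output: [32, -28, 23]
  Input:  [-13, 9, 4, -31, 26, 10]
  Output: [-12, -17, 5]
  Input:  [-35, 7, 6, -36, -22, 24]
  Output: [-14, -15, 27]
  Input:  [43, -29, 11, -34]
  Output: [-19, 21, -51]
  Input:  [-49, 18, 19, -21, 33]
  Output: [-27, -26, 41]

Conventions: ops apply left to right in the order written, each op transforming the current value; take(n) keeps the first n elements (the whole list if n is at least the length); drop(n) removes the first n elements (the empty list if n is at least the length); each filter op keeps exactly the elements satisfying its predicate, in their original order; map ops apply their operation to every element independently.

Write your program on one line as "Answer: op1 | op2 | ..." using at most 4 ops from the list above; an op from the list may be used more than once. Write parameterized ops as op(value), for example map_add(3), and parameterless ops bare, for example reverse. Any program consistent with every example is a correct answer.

map_neg | take(3) | reverse | map_add(-8)

Check, running the answer program on each example:
  [-10, 3, -36, -1, 41, -10, 24, 50, 49, 45] -> [10, -3, 36, 1, -41, 10, -24, -50, -49, -45] -> [10, -3, 36] -> [36, -3, 10] -> [28, -11, 2]
  [-31, 20, -40, 43, 49, -41] -> [31, -20, 40, -43, -49, 41] -> [31, -20, 40] -> [40, -20, 31] -> [32, -28, 23]
  [-13, 9, 4, -31, 26, 10] -> [13, -9, -4, 31, -26, -10] -> [13, -9, -4] -> [-4, -9, 13] -> [-12, -17, 5]
  [-35, 7, 6, -36, -22, 24] -> [35, -7, -6, 36, 22, -24] -> [35, -7, -6] -> [-6, -7, 35] -> [-14, -15, 27]
  [43, -29, 11, -34] -> [-43, 29, -11, 34] -> [-43, 29, -11] -> [-11, 29, -43] -> [-19, 21, -51]
  [-49, 18, 19, -21, 33] -> [49, -18, -19, 21, -33] -> [49, -18, -19] -> [-19, -18, 49] -> [-27, -26, 41]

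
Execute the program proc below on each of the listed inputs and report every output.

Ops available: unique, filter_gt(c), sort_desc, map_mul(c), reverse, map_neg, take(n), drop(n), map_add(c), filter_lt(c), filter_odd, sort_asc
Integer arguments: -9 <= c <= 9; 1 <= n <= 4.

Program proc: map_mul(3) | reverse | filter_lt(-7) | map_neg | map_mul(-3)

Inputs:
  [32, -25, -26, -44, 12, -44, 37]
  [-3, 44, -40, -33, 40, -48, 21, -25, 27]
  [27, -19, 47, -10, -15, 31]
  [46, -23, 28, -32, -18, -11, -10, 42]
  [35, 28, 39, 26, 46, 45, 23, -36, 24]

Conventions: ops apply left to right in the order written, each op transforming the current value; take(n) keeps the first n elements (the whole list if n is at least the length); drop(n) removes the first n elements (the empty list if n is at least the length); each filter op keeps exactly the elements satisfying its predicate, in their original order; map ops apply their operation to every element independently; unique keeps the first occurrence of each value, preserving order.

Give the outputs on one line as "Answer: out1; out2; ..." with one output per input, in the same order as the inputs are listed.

Execution, op by op:
  [32, -25, -26, -44, 12, -44, 37] -> [96, -75, -78, -132, 36, -132, 111] -> [111, -132, 36, -132, -78, -75, 96] -> [-132, -132, -78, -75] -> [132, 132, 78, 75] -> [-396, -396, -234, -225]
  [-3, 44, -40, -33, 40, -48, 21, -25, 27] -> [-9, 132, -120, -99, 120, -144, 63, -75, 81] -> [81, -75, 63, -144, 120, -99, -120, 132, -9] -> [-75, -144, -99, -120, -9] -> [75, 144, 99, 120, 9] -> [-225, -432, -297, -360, -27]
  [27, -19, 47, -10, -15, 31] -> [81, -57, 141, -30, -45, 93] -> [93, -45, -30, 141, -57, 81] -> [-45, -30, -57] -> [45, 30, 57] -> [-135, -90, -171]
  [46, -23, 28, -32, -18, -11, -10, 42] -> [138, -69, 84, -96, -54, -33, -30, 126] -> [126, -30, -33, -54, -96, 84, -69, 138] -> [-30, -33, -54, -96, -69] -> [30, 33, 54, 96, 69] -> [-90, -99, -162, -288, -207]
  [35, 28, 39, 26, 46, 45, 23, -36, 24] -> [105, 84, 117, 78, 138, 135, 69, -108, 72] -> [72, -108, 69, 135, 138, 78, 117, 84, 105] -> [-108] -> [108] -> [-324]

[-396, -396, -234, -225]; [-225, -432, -297, -360, -27]; [-135, -90, -171]; [-90, -99, -162, -288, -207]; [-324]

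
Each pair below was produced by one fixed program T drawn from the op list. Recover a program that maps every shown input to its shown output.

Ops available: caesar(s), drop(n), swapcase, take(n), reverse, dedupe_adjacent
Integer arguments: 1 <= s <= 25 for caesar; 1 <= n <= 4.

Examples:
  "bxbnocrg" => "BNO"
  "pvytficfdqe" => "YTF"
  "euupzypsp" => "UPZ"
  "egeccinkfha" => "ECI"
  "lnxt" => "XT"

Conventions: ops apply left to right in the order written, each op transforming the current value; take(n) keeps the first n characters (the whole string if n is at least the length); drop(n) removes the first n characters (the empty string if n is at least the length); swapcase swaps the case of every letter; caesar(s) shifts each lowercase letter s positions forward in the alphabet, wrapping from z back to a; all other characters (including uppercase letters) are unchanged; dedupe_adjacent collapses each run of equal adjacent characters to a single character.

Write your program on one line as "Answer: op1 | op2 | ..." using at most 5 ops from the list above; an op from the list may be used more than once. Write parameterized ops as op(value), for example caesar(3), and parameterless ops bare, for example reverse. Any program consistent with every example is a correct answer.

drop(2) | dedupe_adjacent | take(3) | swapcase

Check, running the answer program on each example:
  "bxbnocrg" -> "bnocrg" -> "bnocrg" -> "bno" -> "BNO"
  "pvytficfdqe" -> "ytficfdqe" -> "ytficfdqe" -> "ytf" -> "YTF"
  "euupzypsp" -> "upzypsp" -> "upzypsp" -> "upz" -> "UPZ"
  "egeccinkfha" -> "eccinkfha" -> "ecinkfha" -> "eci" -> "ECI"
  "lnxt" -> "xt" -> "xt" -> "xt" -> "XT"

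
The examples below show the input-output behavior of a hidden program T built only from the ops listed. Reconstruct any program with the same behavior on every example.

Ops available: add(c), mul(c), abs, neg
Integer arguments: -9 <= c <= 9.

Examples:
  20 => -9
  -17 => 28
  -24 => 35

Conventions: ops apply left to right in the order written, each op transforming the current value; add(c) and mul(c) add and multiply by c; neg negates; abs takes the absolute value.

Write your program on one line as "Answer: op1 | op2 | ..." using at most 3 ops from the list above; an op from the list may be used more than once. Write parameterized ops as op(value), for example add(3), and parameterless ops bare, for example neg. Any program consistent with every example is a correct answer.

add(-6) | add(-5) | neg

Check, running the answer program on each example:
  20 -> 14 -> 9 -> -9
  -17 -> -23 -> -28 -> 28
  -24 -> -30 -> -35 -> 35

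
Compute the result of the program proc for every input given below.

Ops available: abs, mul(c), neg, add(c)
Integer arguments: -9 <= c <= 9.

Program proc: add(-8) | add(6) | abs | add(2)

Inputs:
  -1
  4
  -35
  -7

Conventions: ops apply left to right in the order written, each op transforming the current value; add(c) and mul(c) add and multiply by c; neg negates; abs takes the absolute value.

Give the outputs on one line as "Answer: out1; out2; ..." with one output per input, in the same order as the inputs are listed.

Execution, op by op:
  -1 -> -9 -> -3 -> 3 -> 5
  4 -> -4 -> 2 -> 2 -> 4
  -35 -> -43 -> -37 -> 37 -> 39
  -7 -> -15 -> -9 -> 9 -> 11

5; 4; 39; 11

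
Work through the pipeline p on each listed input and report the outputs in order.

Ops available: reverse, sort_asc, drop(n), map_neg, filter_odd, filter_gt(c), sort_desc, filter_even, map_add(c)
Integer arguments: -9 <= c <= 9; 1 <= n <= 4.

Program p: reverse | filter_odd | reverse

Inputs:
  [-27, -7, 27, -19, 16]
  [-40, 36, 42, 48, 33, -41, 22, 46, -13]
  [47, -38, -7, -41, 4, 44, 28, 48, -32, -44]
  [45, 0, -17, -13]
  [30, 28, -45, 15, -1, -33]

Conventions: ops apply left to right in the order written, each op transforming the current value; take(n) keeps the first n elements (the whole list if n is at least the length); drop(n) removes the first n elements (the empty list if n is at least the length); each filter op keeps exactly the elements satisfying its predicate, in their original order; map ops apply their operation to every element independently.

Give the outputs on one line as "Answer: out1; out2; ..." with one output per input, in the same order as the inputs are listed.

[-27, -7, 27, -19]; [33, -41, -13]; [47, -7, -41]; [45, -17, -13]; [-45, 15, -1, -33]

Execution, op by op:
  [-27, -7, 27, -19, 16] -> [16, -19, 27, -7, -27] -> [-19, 27, -7, -27] -> [-27, -7, 27, -19]
  [-40, 36, 42, 48, 33, -41, 22, 46, -13] -> [-13, 46, 22, -41, 33, 48, 42, 36, -40] -> [-13, -41, 33] -> [33, -41, -13]
  [47, -38, -7, -41, 4, 44, 28, 48, -32, -44] -> [-44, -32, 48, 28, 44, 4, -41, -7, -38, 47] -> [-41, -7, 47] -> [47, -7, -41]
  [45, 0, -17, -13] -> [-13, -17, 0, 45] -> [-13, -17, 45] -> [45, -17, -13]
  [30, 28, -45, 15, -1, -33] -> [-33, -1, 15, -45, 28, 30] -> [-33, -1, 15, -45] -> [-45, 15, -1, -33]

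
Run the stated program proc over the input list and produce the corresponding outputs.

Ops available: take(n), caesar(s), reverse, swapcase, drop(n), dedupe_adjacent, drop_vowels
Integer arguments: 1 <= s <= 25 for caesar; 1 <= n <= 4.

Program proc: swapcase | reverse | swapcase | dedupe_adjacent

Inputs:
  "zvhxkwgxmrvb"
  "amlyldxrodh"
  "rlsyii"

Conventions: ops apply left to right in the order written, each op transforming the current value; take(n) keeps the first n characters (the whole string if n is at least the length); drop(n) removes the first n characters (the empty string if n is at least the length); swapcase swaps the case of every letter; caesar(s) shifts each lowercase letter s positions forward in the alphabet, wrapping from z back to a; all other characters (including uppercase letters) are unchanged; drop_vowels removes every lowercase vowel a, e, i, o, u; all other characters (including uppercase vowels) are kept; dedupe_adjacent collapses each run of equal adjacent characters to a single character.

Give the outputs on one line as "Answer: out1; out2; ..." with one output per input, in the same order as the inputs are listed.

Execution, op by op:
  "zvhxkwgxmrvb" -> "ZVHXKWGXMRVB" -> "BVRMXGWKXHVZ" -> "bvrmxgwkxhvz" -> "bvrmxgwkxhvz"
  "amlyldxrodh" -> "AMLYLDXRODH" -> "HDORXDLYLMA" -> "hdorxdlylma" -> "hdorxdlylma"
  "rlsyii" -> "RLSYII" -> "IIYSLR" -> "iiyslr" -> "iyslr"

"bvrmxgwkxhvz"; "hdorxdlylma"; "iyslr"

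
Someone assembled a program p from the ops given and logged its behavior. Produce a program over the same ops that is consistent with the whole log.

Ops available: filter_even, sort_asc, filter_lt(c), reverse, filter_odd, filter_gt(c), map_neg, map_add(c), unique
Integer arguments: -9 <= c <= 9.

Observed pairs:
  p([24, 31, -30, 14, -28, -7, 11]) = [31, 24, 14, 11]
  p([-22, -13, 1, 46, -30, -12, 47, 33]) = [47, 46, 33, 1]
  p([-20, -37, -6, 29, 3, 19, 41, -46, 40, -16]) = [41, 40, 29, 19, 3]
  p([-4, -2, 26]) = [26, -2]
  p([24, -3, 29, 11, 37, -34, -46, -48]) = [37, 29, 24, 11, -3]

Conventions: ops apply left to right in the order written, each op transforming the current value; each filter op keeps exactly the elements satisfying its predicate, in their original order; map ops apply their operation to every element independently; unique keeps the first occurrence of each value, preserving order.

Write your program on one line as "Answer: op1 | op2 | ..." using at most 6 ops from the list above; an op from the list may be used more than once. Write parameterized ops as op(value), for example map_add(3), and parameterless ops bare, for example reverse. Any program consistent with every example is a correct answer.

sort_asc | map_neg | sort_asc | filter_lt(4) | map_neg

Check, running the answer program on each example:
  [24, 31, -30, 14, -28, -7, 11] -> [-30, -28, -7, 11, 14, 24, 31] -> [30, 28, 7, -11, -14, -24, -31] -> [-31, -24, -14, -11, 7, 28, 30] -> [-31, -24, -14, -11] -> [31, 24, 14, 11]
  [-22, -13, 1, 46, -30, -12, 47, 33] -> [-30, -22, -13, -12, 1, 33, 46, 47] -> [30, 22, 13, 12, -1, -33, -46, -47] -> [-47, -46, -33, -1, 12, 13, 22, 30] -> [-47, -46, -33, -1] -> [47, 46, 33, 1]
  [-20, -37, -6, 29, 3, 19, 41, -46, 40, -16] -> [-46, -37, -20, -16, -6, 3, 19, 29, 40, 41] -> [46, 37, 20, 16, 6, -3, -19, -29, -40, -41] -> [-41, -40, -29, -19, -3, 6, 16, 20, 37, 46] -> [-41, -40, -29, -19, -3] -> [41, 40, 29, 19, 3]
  [-4, -2, 26] -> [-4, -2, 26] -> [4, 2, -26] -> [-26, 2, 4] -> [-26, 2] -> [26, -2]
  [24, -3, 29, 11, 37, -34, -46, -48] -> [-48, -46, -34, -3, 11, 24, 29, 37] -> [48, 46, 34, 3, -11, -24, -29, -37] -> [-37, -29, -24, -11, 3, 34, 46, 48] -> [-37, -29, -24, -11, 3] -> [37, 29, 24, 11, -3]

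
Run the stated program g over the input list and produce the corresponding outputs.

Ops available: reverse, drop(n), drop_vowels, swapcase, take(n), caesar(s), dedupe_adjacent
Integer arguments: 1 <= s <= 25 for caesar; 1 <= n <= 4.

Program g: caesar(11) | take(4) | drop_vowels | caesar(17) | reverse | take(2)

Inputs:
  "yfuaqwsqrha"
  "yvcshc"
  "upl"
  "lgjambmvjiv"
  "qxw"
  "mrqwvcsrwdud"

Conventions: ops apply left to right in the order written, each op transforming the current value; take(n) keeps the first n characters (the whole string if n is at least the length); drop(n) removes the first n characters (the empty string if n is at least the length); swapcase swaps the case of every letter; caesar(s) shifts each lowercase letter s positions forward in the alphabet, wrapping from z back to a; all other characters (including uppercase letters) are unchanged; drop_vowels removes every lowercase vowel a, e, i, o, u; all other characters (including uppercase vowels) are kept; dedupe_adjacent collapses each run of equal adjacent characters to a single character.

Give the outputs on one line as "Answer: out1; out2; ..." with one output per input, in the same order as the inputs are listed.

"cw"; "ue"; "nw"; "ci"; "ys"; "ys"

Execution, op by op:
  "yfuaqwsqrha" -> "jqflbhdbcsl" -> "jqfl" -> "jqfl" -> "ahwc" -> "cwha" -> "cw"
  "yvcshc" -> "jgndsn" -> "jgnd" -> "jgnd" -> "axeu" -> "uexa" -> "ue"
  "upl" -> "faw" -> "faw" -> "fw" -> "wn" -> "nw" -> "nw"
  "lgjambmvjiv" -> "wrulxmxgutg" -> "wrul" -> "wrl" -> "nic" -> "cin" -> "ci"
  "qxw" -> "bih" -> "bih" -> "bh" -> "sy" -> "ys" -> "ys"
  "mrqwvcsrwdud" -> "xcbhgndchofo" -> "xcbh" -> "xcbh" -> "otsy" -> "ysto" -> "ys"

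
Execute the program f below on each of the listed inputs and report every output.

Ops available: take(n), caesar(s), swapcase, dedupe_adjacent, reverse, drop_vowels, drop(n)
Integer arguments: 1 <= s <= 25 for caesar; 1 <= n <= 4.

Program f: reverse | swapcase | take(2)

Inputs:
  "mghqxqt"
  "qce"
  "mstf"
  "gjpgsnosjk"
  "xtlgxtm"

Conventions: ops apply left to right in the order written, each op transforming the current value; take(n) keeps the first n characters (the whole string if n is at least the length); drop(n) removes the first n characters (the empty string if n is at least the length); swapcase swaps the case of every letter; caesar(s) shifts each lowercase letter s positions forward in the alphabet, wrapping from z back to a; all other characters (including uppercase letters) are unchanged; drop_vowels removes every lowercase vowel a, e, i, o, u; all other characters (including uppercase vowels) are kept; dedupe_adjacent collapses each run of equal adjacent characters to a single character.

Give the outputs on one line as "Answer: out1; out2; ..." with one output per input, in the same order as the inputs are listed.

"TQ"; "EC"; "FT"; "KJ"; "MT"

Execution, op by op:
  "mghqxqt" -> "tqxqhgm" -> "TQXQHGM" -> "TQ"
  "qce" -> "ecq" -> "ECQ" -> "EC"
  "mstf" -> "ftsm" -> "FTSM" -> "FT"
  "gjpgsnosjk" -> "kjsonsgpjg" -> "KJSONSGPJG" -> "KJ"
  "xtlgxtm" -> "mtxgltx" -> "MTXGLTX" -> "MT"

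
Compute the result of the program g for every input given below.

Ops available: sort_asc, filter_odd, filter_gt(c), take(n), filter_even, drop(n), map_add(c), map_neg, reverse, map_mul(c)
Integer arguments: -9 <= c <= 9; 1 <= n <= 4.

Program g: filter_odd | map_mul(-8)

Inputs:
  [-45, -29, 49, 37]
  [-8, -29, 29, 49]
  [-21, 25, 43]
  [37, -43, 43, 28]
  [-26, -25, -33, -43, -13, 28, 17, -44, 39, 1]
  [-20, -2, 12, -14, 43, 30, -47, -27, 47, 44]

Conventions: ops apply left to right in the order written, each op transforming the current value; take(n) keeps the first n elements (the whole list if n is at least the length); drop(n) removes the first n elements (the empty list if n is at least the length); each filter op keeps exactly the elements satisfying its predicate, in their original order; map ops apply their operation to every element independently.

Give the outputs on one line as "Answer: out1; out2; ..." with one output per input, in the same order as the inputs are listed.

[360, 232, -392, -296]; [232, -232, -392]; [168, -200, -344]; [-296, 344, -344]; [200, 264, 344, 104, -136, -312, -8]; [-344, 376, 216, -376]

Execution, op by op:
  [-45, -29, 49, 37] -> [-45, -29, 49, 37] -> [360, 232, -392, -296]
  [-8, -29, 29, 49] -> [-29, 29, 49] -> [232, -232, -392]
  [-21, 25, 43] -> [-21, 25, 43] -> [168, -200, -344]
  [37, -43, 43, 28] -> [37, -43, 43] -> [-296, 344, -344]
  [-26, -25, -33, -43, -13, 28, 17, -44, 39, 1] -> [-25, -33, -43, -13, 17, 39, 1] -> [200, 264, 344, 104, -136, -312, -8]
  [-20, -2, 12, -14, 43, 30, -47, -27, 47, 44] -> [43, -47, -27, 47] -> [-344, 376, 216, -376]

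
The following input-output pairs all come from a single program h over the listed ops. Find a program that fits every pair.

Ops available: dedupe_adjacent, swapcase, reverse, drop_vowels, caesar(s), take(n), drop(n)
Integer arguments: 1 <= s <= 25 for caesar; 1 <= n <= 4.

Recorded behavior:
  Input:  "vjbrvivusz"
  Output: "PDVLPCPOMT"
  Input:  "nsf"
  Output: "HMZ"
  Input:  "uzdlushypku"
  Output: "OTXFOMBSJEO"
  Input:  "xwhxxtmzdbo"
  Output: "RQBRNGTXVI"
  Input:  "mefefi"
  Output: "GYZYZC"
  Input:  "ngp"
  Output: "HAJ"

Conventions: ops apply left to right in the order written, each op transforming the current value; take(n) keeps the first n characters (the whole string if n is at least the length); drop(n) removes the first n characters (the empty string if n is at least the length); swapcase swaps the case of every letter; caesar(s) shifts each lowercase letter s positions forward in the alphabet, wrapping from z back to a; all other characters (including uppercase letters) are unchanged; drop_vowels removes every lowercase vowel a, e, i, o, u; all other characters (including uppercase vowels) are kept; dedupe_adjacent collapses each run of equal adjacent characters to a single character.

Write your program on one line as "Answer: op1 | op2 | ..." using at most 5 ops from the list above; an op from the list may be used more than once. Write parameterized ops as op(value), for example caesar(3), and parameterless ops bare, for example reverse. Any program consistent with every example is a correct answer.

caesar(25) | caesar(21) | dedupe_adjacent | swapcase

Check, running the answer program on each example:
  "vjbrvivusz" -> "uiaquhutry" -> "pdvlpcpomt" -> "pdvlpcpomt" -> "PDVLPCPOMT"
  "nsf" -> "mre" -> "hmz" -> "hmz" -> "HMZ"
  "uzdlushypku" -> "tycktrgxojt" -> "otxfombsjeo" -> "otxfombsjeo" -> "OTXFOMBSJEO"
  "xwhxxtmzdbo" -> "wvgwwslycan" -> "rqbrrngtxvi" -> "rqbrngtxvi" -> "RQBRNGTXVI"
  "mefefi" -> "ldedeh" -> "gyzyzc" -> "gyzyzc" -> "GYZYZC"
  "ngp" -> "mfo" -> "haj" -> "haj" -> "HAJ"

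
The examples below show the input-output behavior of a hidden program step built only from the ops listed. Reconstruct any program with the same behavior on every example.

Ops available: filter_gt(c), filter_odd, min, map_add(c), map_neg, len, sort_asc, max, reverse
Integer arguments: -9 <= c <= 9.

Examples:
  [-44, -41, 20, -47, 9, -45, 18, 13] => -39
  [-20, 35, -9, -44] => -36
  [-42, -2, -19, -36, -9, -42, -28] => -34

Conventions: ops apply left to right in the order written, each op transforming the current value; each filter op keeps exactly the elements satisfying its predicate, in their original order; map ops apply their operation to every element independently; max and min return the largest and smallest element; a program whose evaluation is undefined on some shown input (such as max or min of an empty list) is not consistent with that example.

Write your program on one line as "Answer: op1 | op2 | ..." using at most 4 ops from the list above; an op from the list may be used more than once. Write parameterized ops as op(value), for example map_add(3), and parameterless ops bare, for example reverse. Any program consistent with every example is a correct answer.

sort_asc | map_add(8) | reverse | min

Check, running the answer program on each example:
  [-44, -41, 20, -47, 9, -45, 18, 13] -> [-47, -45, -44, -41, 9, 13, 18, 20] -> [-39, -37, -36, -33, 17, 21, 26, 28] -> [28, 26, 21, 17, -33, -36, -37, -39] -> -39
  [-20, 35, -9, -44] -> [-44, -20, -9, 35] -> [-36, -12, -1, 43] -> [43, -1, -12, -36] -> -36
  [-42, -2, -19, -36, -9, -42, -28] -> [-42, -42, -36, -28, -19, -9, -2] -> [-34, -34, -28, -20, -11, -1, 6] -> [6, -1, -11, -20, -28, -34, -34] -> -34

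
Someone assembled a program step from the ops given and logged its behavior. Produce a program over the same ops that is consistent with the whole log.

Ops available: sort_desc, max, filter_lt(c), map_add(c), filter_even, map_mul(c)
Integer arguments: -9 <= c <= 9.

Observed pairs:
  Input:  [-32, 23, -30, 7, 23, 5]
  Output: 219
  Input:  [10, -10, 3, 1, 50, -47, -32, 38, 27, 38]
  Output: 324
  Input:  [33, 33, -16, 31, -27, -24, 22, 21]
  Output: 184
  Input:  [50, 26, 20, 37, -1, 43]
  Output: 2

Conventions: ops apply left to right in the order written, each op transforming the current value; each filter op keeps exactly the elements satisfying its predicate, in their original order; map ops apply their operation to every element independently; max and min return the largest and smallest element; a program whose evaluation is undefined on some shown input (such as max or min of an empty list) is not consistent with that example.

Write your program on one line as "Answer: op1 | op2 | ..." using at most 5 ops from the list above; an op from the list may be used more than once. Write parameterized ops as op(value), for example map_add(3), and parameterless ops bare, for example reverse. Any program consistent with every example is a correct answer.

map_mul(-7) | map_add(-5) | sort_desc | max

Check, running the answer program on each example:
  [-32, 23, -30, 7, 23, 5] -> [224, -161, 210, -49, -161, -35] -> [219, -166, 205, -54, -166, -40] -> [219, 205, -40, -54, -166, -166] -> 219
  [10, -10, 3, 1, 50, -47, -32, 38, 27, 38] -> [-70, 70, -21, -7, -350, 329, 224, -266, -189, -266] -> [-75, 65, -26, -12, -355, 324, 219, -271, -194, -271] -> [324, 219, 65, -12, -26, -75, -194, -271, -271, -355] -> 324
  [33, 33, -16, 31, -27, -24, 22, 21] -> [-231, -231, 112, -217, 189, 168, -154, -147] -> [-236, -236, 107, -222, 184, 163, -159, -152] -> [184, 163, 107, -152, -159, -222, -236, -236] -> 184
  [50, 26, 20, 37, -1, 43] -> [-350, -182, -140, -259, 7, -301] -> [-355, -187, -145, -264, 2, -306] -> [2, -145, -187, -264, -306, -355] -> 2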